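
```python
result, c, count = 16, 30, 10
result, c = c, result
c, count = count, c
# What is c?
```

Trace (tracking c):
result, c, count = (16, 30, 10)  # -> result = 16, c = 30, count = 10
result, c = (c, result)  # -> result = 30, c = 16
c, count = (count, c)  # -> c = 10, count = 16

Answer: 10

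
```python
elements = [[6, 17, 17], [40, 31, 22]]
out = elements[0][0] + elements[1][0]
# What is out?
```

Answer: 46

Derivation:
Trace (tracking out):
elements = [[6, 17, 17], [40, 31, 22]]  # -> elements = [[6, 17, 17], [40, 31, 22]]
out = elements[0][0] + elements[1][0]  # -> out = 46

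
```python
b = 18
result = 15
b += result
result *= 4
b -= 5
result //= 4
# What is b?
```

Answer: 28

Derivation:
Trace (tracking b):
b = 18  # -> b = 18
result = 15  # -> result = 15
b += result  # -> b = 33
result *= 4  # -> result = 60
b -= 5  # -> b = 28
result //= 4  # -> result = 15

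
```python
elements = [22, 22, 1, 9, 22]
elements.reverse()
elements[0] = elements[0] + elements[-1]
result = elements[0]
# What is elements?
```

Trace (tracking elements):
elements = [22, 22, 1, 9, 22]  # -> elements = [22, 22, 1, 9, 22]
elements.reverse()  # -> elements = [22, 9, 1, 22, 22]
elements[0] = elements[0] + elements[-1]  # -> elements = [44, 9, 1, 22, 22]
result = elements[0]  # -> result = 44

Answer: [44, 9, 1, 22, 22]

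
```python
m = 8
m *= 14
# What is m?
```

Answer: 112

Derivation:
Trace (tracking m):
m = 8  # -> m = 8
m *= 14  # -> m = 112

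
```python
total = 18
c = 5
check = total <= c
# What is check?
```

Trace (tracking check):
total = 18  # -> total = 18
c = 5  # -> c = 5
check = total <= c  # -> check = False

Answer: False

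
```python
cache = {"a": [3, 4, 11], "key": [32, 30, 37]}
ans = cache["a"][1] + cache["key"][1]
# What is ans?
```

Answer: 34

Derivation:
Trace (tracking ans):
cache = {'a': [3, 4, 11], 'key': [32, 30, 37]}  # -> cache = {'a': [3, 4, 11], 'key': [32, 30, 37]}
ans = cache['a'][1] + cache['key'][1]  # -> ans = 34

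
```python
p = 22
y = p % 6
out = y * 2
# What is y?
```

Trace (tracking y):
p = 22  # -> p = 22
y = p % 6  # -> y = 4
out = y * 2  # -> out = 8

Answer: 4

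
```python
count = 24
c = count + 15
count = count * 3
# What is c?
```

Trace (tracking c):
count = 24  # -> count = 24
c = count + 15  # -> c = 39
count = count * 3  # -> count = 72

Answer: 39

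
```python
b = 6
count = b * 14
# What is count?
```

Answer: 84

Derivation:
Trace (tracking count):
b = 6  # -> b = 6
count = b * 14  # -> count = 84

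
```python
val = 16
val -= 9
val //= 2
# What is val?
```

Answer: 3

Derivation:
Trace (tracking val):
val = 16  # -> val = 16
val -= 9  # -> val = 7
val //= 2  # -> val = 3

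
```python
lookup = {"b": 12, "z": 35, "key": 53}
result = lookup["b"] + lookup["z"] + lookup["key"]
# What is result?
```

Answer: 100

Derivation:
Trace (tracking result):
lookup = {'b': 12, 'z': 35, 'key': 53}  # -> lookup = {'b': 12, 'z': 35, 'key': 53}
result = lookup['b'] + lookup['z'] + lookup['key']  # -> result = 100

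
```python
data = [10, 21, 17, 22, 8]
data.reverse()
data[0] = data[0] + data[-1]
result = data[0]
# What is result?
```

Answer: 18

Derivation:
Trace (tracking result):
data = [10, 21, 17, 22, 8]  # -> data = [10, 21, 17, 22, 8]
data.reverse()  # -> data = [8, 22, 17, 21, 10]
data[0] = data[0] + data[-1]  # -> data = [18, 22, 17, 21, 10]
result = data[0]  # -> result = 18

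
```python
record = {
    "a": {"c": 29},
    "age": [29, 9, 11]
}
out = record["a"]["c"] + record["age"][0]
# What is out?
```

Answer: 58

Derivation:
Trace (tracking out):
record = {'a': {'c': 29}, 'age': [29, 9, 11]}  # -> record = {'a': {'c': 29}, 'age': [29, 9, 11]}
out = record['a']['c'] + record['age'][0]  # -> out = 58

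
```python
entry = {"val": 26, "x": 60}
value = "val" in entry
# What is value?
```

Trace (tracking value):
entry = {'val': 26, 'x': 60}  # -> entry = {'val': 26, 'x': 60}
value = 'val' in entry  # -> value = True

Answer: True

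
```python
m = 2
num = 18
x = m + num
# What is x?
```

Answer: 20

Derivation:
Trace (tracking x):
m = 2  # -> m = 2
num = 18  # -> num = 18
x = m + num  # -> x = 20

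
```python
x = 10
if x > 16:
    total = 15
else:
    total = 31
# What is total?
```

Trace (tracking total):
x = 10  # -> x = 10
if x > 16:  # condition is False
else:
    total = 31  # -> total = 31

Answer: 31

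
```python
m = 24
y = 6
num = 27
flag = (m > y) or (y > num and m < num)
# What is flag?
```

Answer: True

Derivation:
Trace (tracking flag):
m = 24  # -> m = 24
y = 6  # -> y = 6
num = 27  # -> num = 27
flag = m > y or (y > num and m < num)  # -> flag = True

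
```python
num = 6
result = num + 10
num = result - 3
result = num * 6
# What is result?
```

Answer: 78

Derivation:
Trace (tracking result):
num = 6  # -> num = 6
result = num + 10  # -> result = 16
num = result - 3  # -> num = 13
result = num * 6  # -> result = 78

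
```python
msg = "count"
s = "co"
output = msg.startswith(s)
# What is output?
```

Trace (tracking output):
msg = 'count'  # -> msg = 'count'
s = 'co'  # -> s = 'co'
output = msg.startswith(s)  # -> output = True

Answer: True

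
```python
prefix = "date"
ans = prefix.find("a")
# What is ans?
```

Answer: 1

Derivation:
Trace (tracking ans):
prefix = 'date'  # -> prefix = 'date'
ans = prefix.find('a')  # -> ans = 1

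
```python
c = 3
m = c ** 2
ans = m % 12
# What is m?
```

Trace (tracking m):
c = 3  # -> c = 3
m = c ** 2  # -> m = 9
ans = m % 12  # -> ans = 9

Answer: 9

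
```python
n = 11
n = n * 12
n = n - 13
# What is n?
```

Answer: 119

Derivation:
Trace (tracking n):
n = 11  # -> n = 11
n = n * 12  # -> n = 132
n = n - 13  # -> n = 119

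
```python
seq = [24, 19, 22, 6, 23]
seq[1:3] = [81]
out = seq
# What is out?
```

Trace (tracking out):
seq = [24, 19, 22, 6, 23]  # -> seq = [24, 19, 22, 6, 23]
seq[1:3] = [81]  # -> seq = [24, 81, 6, 23]
out = seq  # -> out = [24, 81, 6, 23]

Answer: [24, 81, 6, 23]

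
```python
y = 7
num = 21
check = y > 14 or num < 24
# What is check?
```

Answer: True

Derivation:
Trace (tracking check):
y = 7  # -> y = 7
num = 21  # -> num = 21
check = y > 14 or num < 24  # -> check = True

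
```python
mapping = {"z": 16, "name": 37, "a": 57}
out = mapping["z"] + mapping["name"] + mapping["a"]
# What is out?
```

Trace (tracking out):
mapping = {'z': 16, 'name': 37, 'a': 57}  # -> mapping = {'z': 16, 'name': 37, 'a': 57}
out = mapping['z'] + mapping['name'] + mapping['a']  # -> out = 110

Answer: 110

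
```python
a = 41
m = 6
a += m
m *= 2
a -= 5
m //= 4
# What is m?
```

Answer: 3

Derivation:
Trace (tracking m):
a = 41  # -> a = 41
m = 6  # -> m = 6
a += m  # -> a = 47
m *= 2  # -> m = 12
a -= 5  # -> a = 42
m //= 4  # -> m = 3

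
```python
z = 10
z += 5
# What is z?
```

Trace (tracking z):
z = 10  # -> z = 10
z += 5  # -> z = 15

Answer: 15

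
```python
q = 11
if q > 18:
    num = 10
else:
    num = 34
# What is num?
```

Answer: 34

Derivation:
Trace (tracking num):
q = 11  # -> q = 11
if q > 18:  # condition is False
else:
    num = 34  # -> num = 34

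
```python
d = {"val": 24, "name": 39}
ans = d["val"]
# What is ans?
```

Trace (tracking ans):
d = {'val': 24, 'name': 39}  # -> d = {'val': 24, 'name': 39}
ans = d['val']  # -> ans = 24

Answer: 24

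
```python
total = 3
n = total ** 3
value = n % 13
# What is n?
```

Trace (tracking n):
total = 3  # -> total = 3
n = total ** 3  # -> n = 27
value = n % 13  # -> value = 1

Answer: 27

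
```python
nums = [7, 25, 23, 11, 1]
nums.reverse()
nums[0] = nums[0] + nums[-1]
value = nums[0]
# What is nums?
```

Answer: [8, 11, 23, 25, 7]

Derivation:
Trace (tracking nums):
nums = [7, 25, 23, 11, 1]  # -> nums = [7, 25, 23, 11, 1]
nums.reverse()  # -> nums = [1, 11, 23, 25, 7]
nums[0] = nums[0] + nums[-1]  # -> nums = [8, 11, 23, 25, 7]
value = nums[0]  # -> value = 8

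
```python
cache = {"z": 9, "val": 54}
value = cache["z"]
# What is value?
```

Trace (tracking value):
cache = {'z': 9, 'val': 54}  # -> cache = {'z': 9, 'val': 54}
value = cache['z']  # -> value = 9

Answer: 9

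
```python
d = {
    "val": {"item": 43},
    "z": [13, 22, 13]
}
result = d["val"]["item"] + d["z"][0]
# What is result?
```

Trace (tracking result):
d = {'val': {'item': 43}, 'z': [13, 22, 13]}  # -> d = {'val': {'item': 43}, 'z': [13, 22, 13]}
result = d['val']['item'] + d['z'][0]  # -> result = 56

Answer: 56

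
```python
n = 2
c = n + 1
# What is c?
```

Answer: 3

Derivation:
Trace (tracking c):
n = 2  # -> n = 2
c = n + 1  # -> c = 3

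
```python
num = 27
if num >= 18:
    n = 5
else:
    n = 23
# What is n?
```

Answer: 5

Derivation:
Trace (tracking n):
num = 27  # -> num = 27
if num >= 18:  # condition is True
    n = 5  # -> n = 5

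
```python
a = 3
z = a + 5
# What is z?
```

Answer: 8

Derivation:
Trace (tracking z):
a = 3  # -> a = 3
z = a + 5  # -> z = 8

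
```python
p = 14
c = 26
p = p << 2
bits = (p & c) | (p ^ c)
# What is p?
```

Trace (tracking p):
p = 14  # -> p = 14
c = 26  # -> c = 26
p = p << 2  # -> p = 56
bits = p & c | p ^ c  # -> bits = 58

Answer: 56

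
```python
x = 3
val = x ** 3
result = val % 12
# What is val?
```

Answer: 27

Derivation:
Trace (tracking val):
x = 3  # -> x = 3
val = x ** 3  # -> val = 27
result = val % 12  # -> result = 3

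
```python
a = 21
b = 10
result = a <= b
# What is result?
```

Answer: False

Derivation:
Trace (tracking result):
a = 21  # -> a = 21
b = 10  # -> b = 10
result = a <= b  # -> result = False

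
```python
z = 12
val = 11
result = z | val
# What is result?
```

Answer: 15

Derivation:
Trace (tracking result):
z = 12  # -> z = 12
val = 11  # -> val = 11
result = z | val  # -> result = 15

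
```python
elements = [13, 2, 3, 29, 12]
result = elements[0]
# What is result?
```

Trace (tracking result):
elements = [13, 2, 3, 29, 12]  # -> elements = [13, 2, 3, 29, 12]
result = elements[0]  # -> result = 13

Answer: 13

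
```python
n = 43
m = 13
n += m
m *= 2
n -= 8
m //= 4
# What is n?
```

Answer: 48

Derivation:
Trace (tracking n):
n = 43  # -> n = 43
m = 13  # -> m = 13
n += m  # -> n = 56
m *= 2  # -> m = 26
n -= 8  # -> n = 48
m //= 4  # -> m = 6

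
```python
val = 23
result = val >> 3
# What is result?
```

Trace (tracking result):
val = 23  # -> val = 23
result = val >> 3  # -> result = 2

Answer: 2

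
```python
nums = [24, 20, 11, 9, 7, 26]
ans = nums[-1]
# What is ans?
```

Answer: 26

Derivation:
Trace (tracking ans):
nums = [24, 20, 11, 9, 7, 26]  # -> nums = [24, 20, 11, 9, 7, 26]
ans = nums[-1]  # -> ans = 26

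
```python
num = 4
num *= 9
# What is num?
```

Trace (tracking num):
num = 4  # -> num = 4
num *= 9  # -> num = 36

Answer: 36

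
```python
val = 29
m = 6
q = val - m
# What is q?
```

Answer: 23

Derivation:
Trace (tracking q):
val = 29  # -> val = 29
m = 6  # -> m = 6
q = val - m  # -> q = 23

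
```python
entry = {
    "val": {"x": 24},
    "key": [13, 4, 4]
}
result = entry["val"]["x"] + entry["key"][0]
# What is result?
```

Answer: 37

Derivation:
Trace (tracking result):
entry = {'val': {'x': 24}, 'key': [13, 4, 4]}  # -> entry = {'val': {'x': 24}, 'key': [13, 4, 4]}
result = entry['val']['x'] + entry['key'][0]  # -> result = 37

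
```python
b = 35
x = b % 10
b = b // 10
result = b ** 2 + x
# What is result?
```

Trace (tracking result):
b = 35  # -> b = 35
x = b % 10  # -> x = 5
b = b // 10  # -> b = 3
result = b ** 2 + x  # -> result = 14

Answer: 14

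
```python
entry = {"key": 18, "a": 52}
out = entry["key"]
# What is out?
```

Trace (tracking out):
entry = {'key': 18, 'a': 52}  # -> entry = {'key': 18, 'a': 52}
out = entry['key']  # -> out = 18

Answer: 18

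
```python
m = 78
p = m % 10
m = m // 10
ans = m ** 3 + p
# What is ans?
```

Answer: 351

Derivation:
Trace (tracking ans):
m = 78  # -> m = 78
p = m % 10  # -> p = 8
m = m // 10  # -> m = 7
ans = m ** 3 + p  # -> ans = 351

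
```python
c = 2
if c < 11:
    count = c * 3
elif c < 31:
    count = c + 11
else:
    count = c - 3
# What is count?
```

Trace (tracking count):
c = 2  # -> c = 2
if c < 11:  # condition is True
    count = c * 3  # -> count = 6

Answer: 6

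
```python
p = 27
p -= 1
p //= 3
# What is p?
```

Answer: 8

Derivation:
Trace (tracking p):
p = 27  # -> p = 27
p -= 1  # -> p = 26
p //= 3  # -> p = 8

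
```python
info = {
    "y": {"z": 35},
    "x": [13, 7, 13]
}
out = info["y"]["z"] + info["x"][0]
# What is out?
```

Trace (tracking out):
info = {'y': {'z': 35}, 'x': [13, 7, 13]}  # -> info = {'y': {'z': 35}, 'x': [13, 7, 13]}
out = info['y']['z'] + info['x'][0]  # -> out = 48

Answer: 48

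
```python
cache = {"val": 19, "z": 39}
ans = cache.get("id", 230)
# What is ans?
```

Trace (tracking ans):
cache = {'val': 19, 'z': 39}  # -> cache = {'val': 19, 'z': 39}
ans = cache.get('id', 230)  # -> ans = 230

Answer: 230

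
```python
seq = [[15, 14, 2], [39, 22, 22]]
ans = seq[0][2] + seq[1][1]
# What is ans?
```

Trace (tracking ans):
seq = [[15, 14, 2], [39, 22, 22]]  # -> seq = [[15, 14, 2], [39, 22, 22]]
ans = seq[0][2] + seq[1][1]  # -> ans = 24

Answer: 24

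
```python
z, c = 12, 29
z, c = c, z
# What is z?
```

Trace (tracking z):
z, c = (12, 29)  # -> z = 12, c = 29
z, c = (c, z)  # -> z = 29, c = 12

Answer: 29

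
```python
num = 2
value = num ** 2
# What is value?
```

Trace (tracking value):
num = 2  # -> num = 2
value = num ** 2  # -> value = 4

Answer: 4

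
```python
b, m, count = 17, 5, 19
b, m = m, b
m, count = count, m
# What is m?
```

Trace (tracking m):
b, m, count = (17, 5, 19)  # -> b = 17, m = 5, count = 19
b, m = (m, b)  # -> b = 5, m = 17
m, count = (count, m)  # -> m = 19, count = 17

Answer: 19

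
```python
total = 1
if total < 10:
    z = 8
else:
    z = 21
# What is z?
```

Answer: 8

Derivation:
Trace (tracking z):
total = 1  # -> total = 1
if total < 10:  # condition is True
    z = 8  # -> z = 8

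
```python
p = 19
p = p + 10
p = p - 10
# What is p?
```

Trace (tracking p):
p = 19  # -> p = 19
p = p + 10  # -> p = 29
p = p - 10  # -> p = 19

Answer: 19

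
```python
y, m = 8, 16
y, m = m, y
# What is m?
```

Answer: 8

Derivation:
Trace (tracking m):
y, m = (8, 16)  # -> y = 8, m = 16
y, m = (m, y)  # -> y = 16, m = 8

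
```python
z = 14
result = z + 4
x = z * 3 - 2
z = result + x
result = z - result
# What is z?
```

Trace (tracking z):
z = 14  # -> z = 14
result = z + 4  # -> result = 18
x = z * 3 - 2  # -> x = 40
z = result + x  # -> z = 58
result = z - result  # -> result = 40

Answer: 58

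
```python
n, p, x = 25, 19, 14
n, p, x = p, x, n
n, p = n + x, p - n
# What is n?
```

Answer: 44

Derivation:
Trace (tracking n):
n, p, x = (25, 19, 14)  # -> n = 25, p = 19, x = 14
n, p, x = (p, x, n)  # -> n = 19, p = 14, x = 25
n, p = (n + x, p - n)  # -> n = 44, p = -5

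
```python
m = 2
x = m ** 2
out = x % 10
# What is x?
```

Answer: 4

Derivation:
Trace (tracking x):
m = 2  # -> m = 2
x = m ** 2  # -> x = 4
out = x % 10  # -> out = 4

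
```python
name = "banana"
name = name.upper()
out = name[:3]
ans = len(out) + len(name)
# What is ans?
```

Answer: 9

Derivation:
Trace (tracking ans):
name = 'banana'  # -> name = 'banana'
name = name.upper()  # -> name = 'BANANA'
out = name[:3]  # -> out = 'BAN'
ans = len(out) + len(name)  # -> ans = 9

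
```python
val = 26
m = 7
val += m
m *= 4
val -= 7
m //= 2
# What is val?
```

Trace (tracking val):
val = 26  # -> val = 26
m = 7  # -> m = 7
val += m  # -> val = 33
m *= 4  # -> m = 28
val -= 7  # -> val = 26
m //= 2  # -> m = 14

Answer: 26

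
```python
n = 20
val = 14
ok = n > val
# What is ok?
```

Trace (tracking ok):
n = 20  # -> n = 20
val = 14  # -> val = 14
ok = n > val  # -> ok = True

Answer: True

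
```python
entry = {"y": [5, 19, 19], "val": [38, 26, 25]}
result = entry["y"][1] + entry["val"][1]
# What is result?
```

Answer: 45

Derivation:
Trace (tracking result):
entry = {'y': [5, 19, 19], 'val': [38, 26, 25]}  # -> entry = {'y': [5, 19, 19], 'val': [38, 26, 25]}
result = entry['y'][1] + entry['val'][1]  # -> result = 45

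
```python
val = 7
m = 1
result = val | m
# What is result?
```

Trace (tracking result):
val = 7  # -> val = 7
m = 1  # -> m = 1
result = val | m  # -> result = 7

Answer: 7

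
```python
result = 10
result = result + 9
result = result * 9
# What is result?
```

Answer: 171

Derivation:
Trace (tracking result):
result = 10  # -> result = 10
result = result + 9  # -> result = 19
result = result * 9  # -> result = 171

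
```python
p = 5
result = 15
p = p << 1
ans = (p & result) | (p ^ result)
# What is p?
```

Answer: 10

Derivation:
Trace (tracking p):
p = 5  # -> p = 5
result = 15  # -> result = 15
p = p << 1  # -> p = 10
ans = p & result | p ^ result  # -> ans = 15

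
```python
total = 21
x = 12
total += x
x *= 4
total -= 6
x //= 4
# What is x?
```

Answer: 12

Derivation:
Trace (tracking x):
total = 21  # -> total = 21
x = 12  # -> x = 12
total += x  # -> total = 33
x *= 4  # -> x = 48
total -= 6  # -> total = 27
x //= 4  # -> x = 12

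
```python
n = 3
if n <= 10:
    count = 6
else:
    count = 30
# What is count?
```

Answer: 6

Derivation:
Trace (tracking count):
n = 3  # -> n = 3
if n <= 10:  # condition is True
    count = 6  # -> count = 6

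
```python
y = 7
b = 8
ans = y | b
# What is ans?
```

Trace (tracking ans):
y = 7  # -> y = 7
b = 8  # -> b = 8
ans = y | b  # -> ans = 15

Answer: 15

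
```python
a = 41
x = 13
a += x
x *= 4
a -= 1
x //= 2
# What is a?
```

Answer: 53

Derivation:
Trace (tracking a):
a = 41  # -> a = 41
x = 13  # -> x = 13
a += x  # -> a = 54
x *= 4  # -> x = 52
a -= 1  # -> a = 53
x //= 2  # -> x = 26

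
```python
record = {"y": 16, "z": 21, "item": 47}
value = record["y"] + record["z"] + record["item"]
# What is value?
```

Trace (tracking value):
record = {'y': 16, 'z': 21, 'item': 47}  # -> record = {'y': 16, 'z': 21, 'item': 47}
value = record['y'] + record['z'] + record['item']  # -> value = 84

Answer: 84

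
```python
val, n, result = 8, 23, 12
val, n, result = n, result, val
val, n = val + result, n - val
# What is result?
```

Trace (tracking result):
val, n, result = (8, 23, 12)  # -> val = 8, n = 23, result = 12
val, n, result = (n, result, val)  # -> val = 23, n = 12, result = 8
val, n = (val + result, n - val)  # -> val = 31, n = -11

Answer: 8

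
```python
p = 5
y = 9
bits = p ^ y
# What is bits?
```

Trace (tracking bits):
p = 5  # -> p = 5
y = 9  # -> y = 9
bits = p ^ y  # -> bits = 12

Answer: 12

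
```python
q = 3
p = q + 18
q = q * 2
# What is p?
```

Trace (tracking p):
q = 3  # -> q = 3
p = q + 18  # -> p = 21
q = q * 2  # -> q = 6

Answer: 21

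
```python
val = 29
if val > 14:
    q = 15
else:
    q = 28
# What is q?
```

Answer: 15

Derivation:
Trace (tracking q):
val = 29  # -> val = 29
if val > 14:  # condition is True
    q = 15  # -> q = 15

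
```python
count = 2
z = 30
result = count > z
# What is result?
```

Trace (tracking result):
count = 2  # -> count = 2
z = 30  # -> z = 30
result = count > z  # -> result = False

Answer: False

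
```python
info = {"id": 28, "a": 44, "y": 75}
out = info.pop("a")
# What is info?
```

Trace (tracking info):
info = {'id': 28, 'a': 44, 'y': 75}  # -> info = {'id': 28, 'a': 44, 'y': 75}
out = info.pop('a')  # -> out = 44

Answer: {'id': 28, 'y': 75}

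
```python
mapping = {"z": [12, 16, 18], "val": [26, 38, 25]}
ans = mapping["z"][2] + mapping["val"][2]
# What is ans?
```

Trace (tracking ans):
mapping = {'z': [12, 16, 18], 'val': [26, 38, 25]}  # -> mapping = {'z': [12, 16, 18], 'val': [26, 38, 25]}
ans = mapping['z'][2] + mapping['val'][2]  # -> ans = 43

Answer: 43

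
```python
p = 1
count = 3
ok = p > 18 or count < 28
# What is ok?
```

Trace (tracking ok):
p = 1  # -> p = 1
count = 3  # -> count = 3
ok = p > 18 or count < 28  # -> ok = True

Answer: True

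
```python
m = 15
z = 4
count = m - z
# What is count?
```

Answer: 11

Derivation:
Trace (tracking count):
m = 15  # -> m = 15
z = 4  # -> z = 4
count = m - z  # -> count = 11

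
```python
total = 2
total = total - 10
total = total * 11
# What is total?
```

Trace (tracking total):
total = 2  # -> total = 2
total = total - 10  # -> total = -8
total = total * 11  # -> total = -88

Answer: -88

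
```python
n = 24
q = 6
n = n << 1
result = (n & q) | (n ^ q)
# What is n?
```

Answer: 48

Derivation:
Trace (tracking n):
n = 24  # -> n = 24
q = 6  # -> q = 6
n = n << 1  # -> n = 48
result = n & q | n ^ q  # -> result = 54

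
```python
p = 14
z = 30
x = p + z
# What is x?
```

Trace (tracking x):
p = 14  # -> p = 14
z = 30  # -> z = 30
x = p + z  # -> x = 44

Answer: 44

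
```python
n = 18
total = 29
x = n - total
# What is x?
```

Answer: -11

Derivation:
Trace (tracking x):
n = 18  # -> n = 18
total = 29  # -> total = 29
x = n - total  # -> x = -11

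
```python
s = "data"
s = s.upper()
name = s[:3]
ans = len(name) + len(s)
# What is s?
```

Trace (tracking s):
s = 'data'  # -> s = 'data'
s = s.upper()  # -> s = 'DATA'
name = s[:3]  # -> name = 'DAT'
ans = len(name) + len(s)  # -> ans = 7

Answer: 'DATA'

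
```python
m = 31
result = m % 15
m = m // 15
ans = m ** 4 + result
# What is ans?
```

Trace (tracking ans):
m = 31  # -> m = 31
result = m % 15  # -> result = 1
m = m // 15  # -> m = 2
ans = m ** 4 + result  # -> ans = 17

Answer: 17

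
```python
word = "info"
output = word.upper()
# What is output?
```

Trace (tracking output):
word = 'info'  # -> word = 'info'
output = word.upper()  # -> output = 'INFO'

Answer: 'INFO'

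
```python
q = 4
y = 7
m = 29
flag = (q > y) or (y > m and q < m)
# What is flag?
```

Trace (tracking flag):
q = 4  # -> q = 4
y = 7  # -> y = 7
m = 29  # -> m = 29
flag = q > y or (y > m and q < m)  # -> flag = False

Answer: False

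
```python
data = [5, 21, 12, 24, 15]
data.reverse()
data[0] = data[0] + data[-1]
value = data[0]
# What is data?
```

Trace (tracking data):
data = [5, 21, 12, 24, 15]  # -> data = [5, 21, 12, 24, 15]
data.reverse()  # -> data = [15, 24, 12, 21, 5]
data[0] = data[0] + data[-1]  # -> data = [20, 24, 12, 21, 5]
value = data[0]  # -> value = 20

Answer: [20, 24, 12, 21, 5]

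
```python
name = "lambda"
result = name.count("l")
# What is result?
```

Answer: 1

Derivation:
Trace (tracking result):
name = 'lambda'  # -> name = 'lambda'
result = name.count('l')  # -> result = 1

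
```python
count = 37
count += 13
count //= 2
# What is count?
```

Trace (tracking count):
count = 37  # -> count = 37
count += 13  # -> count = 50
count //= 2  # -> count = 25

Answer: 25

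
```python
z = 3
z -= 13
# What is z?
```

Answer: -10

Derivation:
Trace (tracking z):
z = 3  # -> z = 3
z -= 13  # -> z = -10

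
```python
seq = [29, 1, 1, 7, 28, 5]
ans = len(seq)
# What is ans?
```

Trace (tracking ans):
seq = [29, 1, 1, 7, 28, 5]  # -> seq = [29, 1, 1, 7, 28, 5]
ans = len(seq)  # -> ans = 6

Answer: 6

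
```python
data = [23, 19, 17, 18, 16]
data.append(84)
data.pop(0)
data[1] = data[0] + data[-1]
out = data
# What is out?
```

Trace (tracking out):
data = [23, 19, 17, 18, 16]  # -> data = [23, 19, 17, 18, 16]
data.append(84)  # -> data = [23, 19, 17, 18, 16, 84]
data.pop(0)  # -> data = [19, 17, 18, 16, 84]
data[1] = data[0] + data[-1]  # -> data = [19, 103, 18, 16, 84]
out = data  # -> out = [19, 103, 18, 16, 84]

Answer: [19, 103, 18, 16, 84]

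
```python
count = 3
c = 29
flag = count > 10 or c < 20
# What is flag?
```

Trace (tracking flag):
count = 3  # -> count = 3
c = 29  # -> c = 29
flag = count > 10 or c < 20  # -> flag = False

Answer: False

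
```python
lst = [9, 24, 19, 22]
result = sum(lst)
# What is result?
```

Answer: 74

Derivation:
Trace (tracking result):
lst = [9, 24, 19, 22]  # -> lst = [9, 24, 19, 22]
result = sum(lst)  # -> result = 74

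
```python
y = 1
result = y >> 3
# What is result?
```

Answer: 0

Derivation:
Trace (tracking result):
y = 1  # -> y = 1
result = y >> 3  # -> result = 0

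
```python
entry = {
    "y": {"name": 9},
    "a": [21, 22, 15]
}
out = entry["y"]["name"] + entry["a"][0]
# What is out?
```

Trace (tracking out):
entry = {'y': {'name': 9}, 'a': [21, 22, 15]}  # -> entry = {'y': {'name': 9}, 'a': [21, 22, 15]}
out = entry['y']['name'] + entry['a'][0]  # -> out = 30

Answer: 30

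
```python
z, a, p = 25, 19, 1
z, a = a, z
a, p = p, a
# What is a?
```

Trace (tracking a):
z, a, p = (25, 19, 1)  # -> z = 25, a = 19, p = 1
z, a = (a, z)  # -> z = 19, a = 25
a, p = (p, a)  # -> a = 1, p = 25

Answer: 1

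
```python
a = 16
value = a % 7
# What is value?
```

Answer: 2

Derivation:
Trace (tracking value):
a = 16  # -> a = 16
value = a % 7  # -> value = 2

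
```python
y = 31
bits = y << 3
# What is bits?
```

Trace (tracking bits):
y = 31  # -> y = 31
bits = y << 3  # -> bits = 248

Answer: 248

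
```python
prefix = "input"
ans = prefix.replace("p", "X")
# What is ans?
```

Trace (tracking ans):
prefix = 'input'  # -> prefix = 'input'
ans = prefix.replace('p', 'X')  # -> ans = 'inXut'

Answer: 'inXut'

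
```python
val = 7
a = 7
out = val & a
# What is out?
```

Answer: 7

Derivation:
Trace (tracking out):
val = 7  # -> val = 7
a = 7  # -> a = 7
out = val & a  # -> out = 7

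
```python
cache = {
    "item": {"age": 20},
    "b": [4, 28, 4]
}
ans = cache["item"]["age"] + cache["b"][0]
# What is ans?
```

Answer: 24

Derivation:
Trace (tracking ans):
cache = {'item': {'age': 20}, 'b': [4, 28, 4]}  # -> cache = {'item': {'age': 20}, 'b': [4, 28, 4]}
ans = cache['item']['age'] + cache['b'][0]  # -> ans = 24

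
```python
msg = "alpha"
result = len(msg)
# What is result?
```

Trace (tracking result):
msg = 'alpha'  # -> msg = 'alpha'
result = len(msg)  # -> result = 5

Answer: 5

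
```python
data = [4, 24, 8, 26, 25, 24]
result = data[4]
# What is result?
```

Answer: 25

Derivation:
Trace (tracking result):
data = [4, 24, 8, 26, 25, 24]  # -> data = [4, 24, 8, 26, 25, 24]
result = data[4]  # -> result = 25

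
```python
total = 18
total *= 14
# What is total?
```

Trace (tracking total):
total = 18  # -> total = 18
total *= 14  # -> total = 252

Answer: 252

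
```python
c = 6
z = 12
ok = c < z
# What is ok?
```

Trace (tracking ok):
c = 6  # -> c = 6
z = 12  # -> z = 12
ok = c < z  # -> ok = True

Answer: True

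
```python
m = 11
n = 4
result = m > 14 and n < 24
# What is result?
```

Answer: False

Derivation:
Trace (tracking result):
m = 11  # -> m = 11
n = 4  # -> n = 4
result = m > 14 and n < 24  # -> result = False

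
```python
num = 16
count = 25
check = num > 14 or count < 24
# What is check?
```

Trace (tracking check):
num = 16  # -> num = 16
count = 25  # -> count = 25
check = num > 14 or count < 24  # -> check = True

Answer: True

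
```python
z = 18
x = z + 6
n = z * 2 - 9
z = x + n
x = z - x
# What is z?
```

Trace (tracking z):
z = 18  # -> z = 18
x = z + 6  # -> x = 24
n = z * 2 - 9  # -> n = 27
z = x + n  # -> z = 51
x = z - x  # -> x = 27

Answer: 51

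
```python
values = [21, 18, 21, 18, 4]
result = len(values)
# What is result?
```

Answer: 5

Derivation:
Trace (tracking result):
values = [21, 18, 21, 18, 4]  # -> values = [21, 18, 21, 18, 4]
result = len(values)  # -> result = 5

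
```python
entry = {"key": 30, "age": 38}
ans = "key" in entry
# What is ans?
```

Trace (tracking ans):
entry = {'key': 30, 'age': 38}  # -> entry = {'key': 30, 'age': 38}
ans = 'key' in entry  # -> ans = True

Answer: True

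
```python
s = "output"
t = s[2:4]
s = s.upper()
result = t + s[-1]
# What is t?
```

Answer: 'tp'

Derivation:
Trace (tracking t):
s = 'output'  # -> s = 'output'
t = s[2:4]  # -> t = 'tp'
s = s.upper()  # -> s = 'OUTPUT'
result = t + s[-1]  # -> result = 'tpT'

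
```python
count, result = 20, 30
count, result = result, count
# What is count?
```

Answer: 30

Derivation:
Trace (tracking count):
count, result = (20, 30)  # -> count = 20, result = 30
count, result = (result, count)  # -> count = 30, result = 20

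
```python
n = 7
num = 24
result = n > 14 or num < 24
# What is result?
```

Trace (tracking result):
n = 7  # -> n = 7
num = 24  # -> num = 24
result = n > 14 or num < 24  # -> result = False

Answer: False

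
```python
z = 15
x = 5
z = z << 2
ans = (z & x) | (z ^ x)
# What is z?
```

Trace (tracking z):
z = 15  # -> z = 15
x = 5  # -> x = 5
z = z << 2  # -> z = 60
ans = z & x | z ^ x  # -> ans = 61

Answer: 60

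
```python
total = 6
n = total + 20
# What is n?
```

Trace (tracking n):
total = 6  # -> total = 6
n = total + 20  # -> n = 26

Answer: 26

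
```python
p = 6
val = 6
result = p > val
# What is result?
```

Trace (tracking result):
p = 6  # -> p = 6
val = 6  # -> val = 6
result = p > val  # -> result = False

Answer: False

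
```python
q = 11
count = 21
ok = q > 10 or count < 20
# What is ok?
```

Answer: True

Derivation:
Trace (tracking ok):
q = 11  # -> q = 11
count = 21  # -> count = 21
ok = q > 10 or count < 20  # -> ok = True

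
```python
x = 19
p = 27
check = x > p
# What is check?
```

Trace (tracking check):
x = 19  # -> x = 19
p = 27  # -> p = 27
check = x > p  # -> check = False

Answer: False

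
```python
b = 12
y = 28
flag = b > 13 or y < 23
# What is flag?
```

Answer: False

Derivation:
Trace (tracking flag):
b = 12  # -> b = 12
y = 28  # -> y = 28
flag = b > 13 or y < 23  # -> flag = False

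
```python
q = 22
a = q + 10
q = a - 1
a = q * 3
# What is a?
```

Trace (tracking a):
q = 22  # -> q = 22
a = q + 10  # -> a = 32
q = a - 1  # -> q = 31
a = q * 3  # -> a = 93

Answer: 93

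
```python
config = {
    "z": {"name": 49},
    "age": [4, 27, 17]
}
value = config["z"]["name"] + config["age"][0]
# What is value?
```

Answer: 53

Derivation:
Trace (tracking value):
config = {'z': {'name': 49}, 'age': [4, 27, 17]}  # -> config = {'z': {'name': 49}, 'age': [4, 27, 17]}
value = config['z']['name'] + config['age'][0]  # -> value = 53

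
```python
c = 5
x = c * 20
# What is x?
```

Trace (tracking x):
c = 5  # -> c = 5
x = c * 20  # -> x = 100

Answer: 100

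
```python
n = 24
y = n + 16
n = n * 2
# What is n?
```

Answer: 48

Derivation:
Trace (tracking n):
n = 24  # -> n = 24
y = n + 16  # -> y = 40
n = n * 2  # -> n = 48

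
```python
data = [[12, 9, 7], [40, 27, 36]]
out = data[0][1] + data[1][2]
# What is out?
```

Trace (tracking out):
data = [[12, 9, 7], [40, 27, 36]]  # -> data = [[12, 9, 7], [40, 27, 36]]
out = data[0][1] + data[1][2]  # -> out = 45

Answer: 45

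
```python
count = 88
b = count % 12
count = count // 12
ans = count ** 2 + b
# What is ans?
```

Trace (tracking ans):
count = 88  # -> count = 88
b = count % 12  # -> b = 4
count = count // 12  # -> count = 7
ans = count ** 2 + b  # -> ans = 53

Answer: 53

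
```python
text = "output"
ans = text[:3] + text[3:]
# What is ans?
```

Answer: 'output'

Derivation:
Trace (tracking ans):
text = 'output'  # -> text = 'output'
ans = text[:3] + text[3:]  # -> ans = 'output'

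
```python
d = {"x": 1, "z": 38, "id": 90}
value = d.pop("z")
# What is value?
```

Answer: 38

Derivation:
Trace (tracking value):
d = {'x': 1, 'z': 38, 'id': 90}  # -> d = {'x': 1, 'z': 38, 'id': 90}
value = d.pop('z')  # -> value = 38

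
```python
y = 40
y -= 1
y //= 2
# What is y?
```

Answer: 19

Derivation:
Trace (tracking y):
y = 40  # -> y = 40
y -= 1  # -> y = 39
y //= 2  # -> y = 19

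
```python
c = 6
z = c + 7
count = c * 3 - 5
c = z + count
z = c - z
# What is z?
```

Answer: 13

Derivation:
Trace (tracking z):
c = 6  # -> c = 6
z = c + 7  # -> z = 13
count = c * 3 - 5  # -> count = 13
c = z + count  # -> c = 26
z = c - z  # -> z = 13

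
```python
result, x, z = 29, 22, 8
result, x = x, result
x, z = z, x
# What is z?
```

Answer: 29

Derivation:
Trace (tracking z):
result, x, z = (29, 22, 8)  # -> result = 29, x = 22, z = 8
result, x = (x, result)  # -> result = 22, x = 29
x, z = (z, x)  # -> x = 8, z = 29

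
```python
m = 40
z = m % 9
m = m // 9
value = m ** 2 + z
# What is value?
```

Trace (tracking value):
m = 40  # -> m = 40
z = m % 9  # -> z = 4
m = m // 9  # -> m = 4
value = m ** 2 + z  # -> value = 20

Answer: 20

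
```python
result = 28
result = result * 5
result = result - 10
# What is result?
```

Answer: 130

Derivation:
Trace (tracking result):
result = 28  # -> result = 28
result = result * 5  # -> result = 140
result = result - 10  # -> result = 130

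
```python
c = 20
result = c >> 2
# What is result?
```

Trace (tracking result):
c = 20  # -> c = 20
result = c >> 2  # -> result = 5

Answer: 5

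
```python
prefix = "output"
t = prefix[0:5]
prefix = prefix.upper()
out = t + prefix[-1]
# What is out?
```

Answer: 'outpuT'

Derivation:
Trace (tracking out):
prefix = 'output'  # -> prefix = 'output'
t = prefix[0:5]  # -> t = 'outpu'
prefix = prefix.upper()  # -> prefix = 'OUTPUT'
out = t + prefix[-1]  # -> out = 'outpuT'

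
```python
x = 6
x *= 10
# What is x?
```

Trace (tracking x):
x = 6  # -> x = 6
x *= 10  # -> x = 60

Answer: 60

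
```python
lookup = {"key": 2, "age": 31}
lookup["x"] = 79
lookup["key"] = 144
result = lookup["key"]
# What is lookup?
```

Answer: {'key': 144, 'age': 31, 'x': 79}

Derivation:
Trace (tracking lookup):
lookup = {'key': 2, 'age': 31}  # -> lookup = {'key': 2, 'age': 31}
lookup['x'] = 79  # -> lookup = {'key': 2, 'age': 31, 'x': 79}
lookup['key'] = 144  # -> lookup = {'key': 144, 'age': 31, 'x': 79}
result = lookup['key']  # -> result = 144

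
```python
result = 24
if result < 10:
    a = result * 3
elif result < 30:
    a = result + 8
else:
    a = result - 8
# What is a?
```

Trace (tracking a):
result = 24  # -> result = 24
if result < 10:  # condition is False
elif result < 30:  # condition is True
    a = result + 8  # -> a = 32

Answer: 32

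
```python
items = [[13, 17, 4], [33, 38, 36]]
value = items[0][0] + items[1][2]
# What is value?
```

Answer: 49

Derivation:
Trace (tracking value):
items = [[13, 17, 4], [33, 38, 36]]  # -> items = [[13, 17, 4], [33, 38, 36]]
value = items[0][0] + items[1][2]  # -> value = 49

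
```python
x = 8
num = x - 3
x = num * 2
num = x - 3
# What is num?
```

Trace (tracking num):
x = 8  # -> x = 8
num = x - 3  # -> num = 5
x = num * 2  # -> x = 10
num = x - 3  # -> num = 7

Answer: 7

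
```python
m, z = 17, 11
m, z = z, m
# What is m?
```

Trace (tracking m):
m, z = (17, 11)  # -> m = 17, z = 11
m, z = (z, m)  # -> m = 11, z = 17

Answer: 11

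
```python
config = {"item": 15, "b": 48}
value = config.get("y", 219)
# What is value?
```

Answer: 219

Derivation:
Trace (tracking value):
config = {'item': 15, 'b': 48}  # -> config = {'item': 15, 'b': 48}
value = config.get('y', 219)  # -> value = 219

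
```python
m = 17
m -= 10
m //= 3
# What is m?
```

Answer: 2

Derivation:
Trace (tracking m):
m = 17  # -> m = 17
m -= 10  # -> m = 7
m //= 3  # -> m = 2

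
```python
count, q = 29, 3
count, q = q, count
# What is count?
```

Trace (tracking count):
count, q = (29, 3)  # -> count = 29, q = 3
count, q = (q, count)  # -> count = 3, q = 29

Answer: 3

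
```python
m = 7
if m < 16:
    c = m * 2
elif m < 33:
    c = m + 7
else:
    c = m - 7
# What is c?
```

Answer: 14

Derivation:
Trace (tracking c):
m = 7  # -> m = 7
if m < 16:  # condition is True
    c = m * 2  # -> c = 14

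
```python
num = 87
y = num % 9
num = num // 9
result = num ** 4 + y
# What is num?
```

Trace (tracking num):
num = 87  # -> num = 87
y = num % 9  # -> y = 6
num = num // 9  # -> num = 9
result = num ** 4 + y  # -> result = 6567

Answer: 9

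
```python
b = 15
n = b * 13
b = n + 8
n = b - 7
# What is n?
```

Answer: 196

Derivation:
Trace (tracking n):
b = 15  # -> b = 15
n = b * 13  # -> n = 195
b = n + 8  # -> b = 203
n = b - 7  # -> n = 196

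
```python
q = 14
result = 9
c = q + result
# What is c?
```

Trace (tracking c):
q = 14  # -> q = 14
result = 9  # -> result = 9
c = q + result  # -> c = 23

Answer: 23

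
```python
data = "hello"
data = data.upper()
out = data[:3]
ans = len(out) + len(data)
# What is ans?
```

Answer: 8

Derivation:
Trace (tracking ans):
data = 'hello'  # -> data = 'hello'
data = data.upper()  # -> data = 'HELLO'
out = data[:3]  # -> out = 'HEL'
ans = len(out) + len(data)  # -> ans = 8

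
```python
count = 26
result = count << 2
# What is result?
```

Answer: 104

Derivation:
Trace (tracking result):
count = 26  # -> count = 26
result = count << 2  # -> result = 104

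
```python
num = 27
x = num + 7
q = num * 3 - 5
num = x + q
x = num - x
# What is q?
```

Trace (tracking q):
num = 27  # -> num = 27
x = num + 7  # -> x = 34
q = num * 3 - 5  # -> q = 76
num = x + q  # -> num = 110
x = num - x  # -> x = 76

Answer: 76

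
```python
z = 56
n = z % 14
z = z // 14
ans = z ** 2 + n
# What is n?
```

Trace (tracking n):
z = 56  # -> z = 56
n = z % 14  # -> n = 0
z = z // 14  # -> z = 4
ans = z ** 2 + n  # -> ans = 16

Answer: 0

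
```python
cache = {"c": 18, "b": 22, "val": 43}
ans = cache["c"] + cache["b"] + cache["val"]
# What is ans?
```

Trace (tracking ans):
cache = {'c': 18, 'b': 22, 'val': 43}  # -> cache = {'c': 18, 'b': 22, 'val': 43}
ans = cache['c'] + cache['b'] + cache['val']  # -> ans = 83

Answer: 83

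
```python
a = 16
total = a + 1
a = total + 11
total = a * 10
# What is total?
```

Answer: 280

Derivation:
Trace (tracking total):
a = 16  # -> a = 16
total = a + 1  # -> total = 17
a = total + 11  # -> a = 28
total = a * 10  # -> total = 280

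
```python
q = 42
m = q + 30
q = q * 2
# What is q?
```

Answer: 84

Derivation:
Trace (tracking q):
q = 42  # -> q = 42
m = q + 30  # -> m = 72
q = q * 2  # -> q = 84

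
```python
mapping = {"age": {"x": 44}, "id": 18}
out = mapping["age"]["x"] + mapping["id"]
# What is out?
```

Answer: 62

Derivation:
Trace (tracking out):
mapping = {'age': {'x': 44}, 'id': 18}  # -> mapping = {'age': {'x': 44}, 'id': 18}
out = mapping['age']['x'] + mapping['id']  # -> out = 62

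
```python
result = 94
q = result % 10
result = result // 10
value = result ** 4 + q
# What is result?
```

Answer: 9

Derivation:
Trace (tracking result):
result = 94  # -> result = 94
q = result % 10  # -> q = 4
result = result // 10  # -> result = 9
value = result ** 4 + q  # -> value = 6565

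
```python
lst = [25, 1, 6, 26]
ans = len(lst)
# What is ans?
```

Trace (tracking ans):
lst = [25, 1, 6, 26]  # -> lst = [25, 1, 6, 26]
ans = len(lst)  # -> ans = 4

Answer: 4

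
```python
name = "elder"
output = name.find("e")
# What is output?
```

Trace (tracking output):
name = 'elder'  # -> name = 'elder'
output = name.find('e')  # -> output = 0

Answer: 0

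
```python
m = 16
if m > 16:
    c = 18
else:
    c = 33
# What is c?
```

Trace (tracking c):
m = 16  # -> m = 16
if m > 16:  # condition is False
else:
    c = 33  # -> c = 33

Answer: 33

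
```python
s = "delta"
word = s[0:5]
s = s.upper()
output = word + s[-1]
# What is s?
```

Answer: 'DELTA'

Derivation:
Trace (tracking s):
s = 'delta'  # -> s = 'delta'
word = s[0:5]  # -> word = 'delta'
s = s.upper()  # -> s = 'DELTA'
output = word + s[-1]  # -> output = 'deltaA'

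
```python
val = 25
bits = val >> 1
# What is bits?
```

Answer: 12

Derivation:
Trace (tracking bits):
val = 25  # -> val = 25
bits = val >> 1  # -> bits = 12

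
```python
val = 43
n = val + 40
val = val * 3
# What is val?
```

Answer: 129

Derivation:
Trace (tracking val):
val = 43  # -> val = 43
n = val + 40  # -> n = 83
val = val * 3  # -> val = 129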